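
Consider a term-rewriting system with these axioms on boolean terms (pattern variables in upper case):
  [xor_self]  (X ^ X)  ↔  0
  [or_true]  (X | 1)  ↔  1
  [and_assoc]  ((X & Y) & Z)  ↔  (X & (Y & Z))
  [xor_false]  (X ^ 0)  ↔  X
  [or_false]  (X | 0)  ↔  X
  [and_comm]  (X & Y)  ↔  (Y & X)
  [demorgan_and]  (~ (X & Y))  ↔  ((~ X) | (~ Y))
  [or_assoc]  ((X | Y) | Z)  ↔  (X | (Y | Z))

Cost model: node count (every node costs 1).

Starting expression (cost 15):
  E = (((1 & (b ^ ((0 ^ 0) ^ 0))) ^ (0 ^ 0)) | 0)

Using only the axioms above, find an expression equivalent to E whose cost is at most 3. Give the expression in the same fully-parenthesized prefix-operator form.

step 1: xor_false (→) rewrites ((0 ^ 0) ^ 0) into (0 ^ 0), now (((1 & (b ^ (0 ^ 0))) ^ (0 ^ 0)) | 0)
step 2: xor_false (→) rewrites (0 ^ 0) into 0, now (((1 & (b ^ (0 ^ 0))) ^ 0) | 0)
step 3: xor_false (→) rewrites (0 ^ 0) into 0, now (((1 & (b ^ 0)) ^ 0) | 0)
step 4: xor_false (→) rewrites (b ^ 0) into b, now (((1 & b) ^ 0) | 0)
step 5: or_false (→) rewrites (((1 & b) ^ 0) | 0) into ((1 & b) ^ 0)
step 6: xor_false (→) rewrites ((1 & b) ^ 0) into (1 & b), reaching cost 3 (bound 3)

(1 & b)   [cost 3]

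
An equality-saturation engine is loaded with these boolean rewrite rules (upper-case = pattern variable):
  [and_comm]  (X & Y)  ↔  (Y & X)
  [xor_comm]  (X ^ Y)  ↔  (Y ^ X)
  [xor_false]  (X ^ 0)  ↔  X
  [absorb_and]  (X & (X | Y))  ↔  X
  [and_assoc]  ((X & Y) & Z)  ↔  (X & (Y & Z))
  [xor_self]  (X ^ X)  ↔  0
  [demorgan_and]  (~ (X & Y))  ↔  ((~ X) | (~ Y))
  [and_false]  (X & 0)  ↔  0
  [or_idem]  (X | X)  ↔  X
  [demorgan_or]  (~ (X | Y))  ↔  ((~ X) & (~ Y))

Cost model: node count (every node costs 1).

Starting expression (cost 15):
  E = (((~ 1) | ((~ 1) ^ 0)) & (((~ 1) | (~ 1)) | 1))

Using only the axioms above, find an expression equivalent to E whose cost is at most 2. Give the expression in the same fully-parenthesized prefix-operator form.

(~ 1)   [cost 2]

1. [xor_false →] ((~ 1) ^ 0)  →  (~ 1);  E = (((~ 1) | (~ 1)) & (((~ 1) | (~ 1)) | 1))
2. [absorb_and →] (((~ 1) | (~ 1)) & (((~ 1) | (~ 1)) | 1))  →  ((~ 1) | (~ 1))
3. [or_idem →] ((~ 1) | (~ 1))  →  (~ 1);  cost 2 ≤ 2, done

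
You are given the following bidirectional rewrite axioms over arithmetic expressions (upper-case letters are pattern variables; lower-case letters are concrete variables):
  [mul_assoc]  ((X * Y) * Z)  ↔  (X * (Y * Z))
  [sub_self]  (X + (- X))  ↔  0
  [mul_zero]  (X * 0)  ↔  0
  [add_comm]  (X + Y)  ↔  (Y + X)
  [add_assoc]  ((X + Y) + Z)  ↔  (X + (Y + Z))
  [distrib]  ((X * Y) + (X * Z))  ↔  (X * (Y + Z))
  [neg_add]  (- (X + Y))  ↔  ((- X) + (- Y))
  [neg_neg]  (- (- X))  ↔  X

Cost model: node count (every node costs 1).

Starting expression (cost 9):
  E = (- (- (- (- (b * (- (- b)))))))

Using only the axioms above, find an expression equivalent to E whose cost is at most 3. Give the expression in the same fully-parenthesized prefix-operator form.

(b * b)   [cost 3]

(1) (- (- (- (b * (- (- b))))))  =[neg_neg →]=  (- (b * (- (- b))))    ⊢ (- (- (b * (- (- b)))))
(2) (- (- (b * (- (- b)))))  =[neg_neg →]=  (b * (- (- b)))
(3) (- (- b))  =[neg_neg →]=  b    ⊢ cost 3, within 3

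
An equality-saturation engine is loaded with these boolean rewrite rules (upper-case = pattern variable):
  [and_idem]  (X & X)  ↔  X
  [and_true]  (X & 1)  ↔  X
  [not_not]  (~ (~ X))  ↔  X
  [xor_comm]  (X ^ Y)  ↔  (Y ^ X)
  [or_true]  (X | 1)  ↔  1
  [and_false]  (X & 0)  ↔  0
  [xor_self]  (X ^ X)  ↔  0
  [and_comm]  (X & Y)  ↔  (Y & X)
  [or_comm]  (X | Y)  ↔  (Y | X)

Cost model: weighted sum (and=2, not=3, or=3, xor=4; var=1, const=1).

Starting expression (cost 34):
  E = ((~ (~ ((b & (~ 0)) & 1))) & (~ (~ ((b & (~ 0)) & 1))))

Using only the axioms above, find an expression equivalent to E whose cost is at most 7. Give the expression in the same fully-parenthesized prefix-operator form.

(b & (~ 0))   [cost 7]

1. [and_idem →] ((~ (~ ((b & (~ 0)) & 1))) & (~ (~ ((b & (~ 0)) & 1))))  →  (~ (~ ((b & (~ 0)) & 1)))
2. [and_true →] ((b & (~ 0)) & 1)  →  (b & (~ 0));  E = (~ (~ (b & (~ 0))))
3. [not_not →] (~ (~ (b & (~ 0))))  →  (b & (~ 0));  cost 7 ≤ 7, done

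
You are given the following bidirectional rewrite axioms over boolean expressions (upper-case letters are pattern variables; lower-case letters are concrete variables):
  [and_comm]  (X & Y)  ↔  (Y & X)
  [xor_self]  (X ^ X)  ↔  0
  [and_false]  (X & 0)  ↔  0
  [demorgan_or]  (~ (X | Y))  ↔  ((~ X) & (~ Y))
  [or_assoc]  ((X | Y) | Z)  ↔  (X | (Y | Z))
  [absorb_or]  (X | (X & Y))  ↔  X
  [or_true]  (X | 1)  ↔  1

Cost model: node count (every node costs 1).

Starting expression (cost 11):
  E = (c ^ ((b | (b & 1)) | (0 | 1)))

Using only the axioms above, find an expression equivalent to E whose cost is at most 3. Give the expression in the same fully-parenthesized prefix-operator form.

(c ^ 1)   [cost 3]

(1) (b | (b & 1))  =[absorb_or →]=  b    ⊢ (c ^ (b | (0 | 1)))
(2) (0 | 1)  =[or_true →]=  1    ⊢ (c ^ (b | 1))
(3) (b | 1)  =[or_true →]=  1    ⊢ cost 3, within 3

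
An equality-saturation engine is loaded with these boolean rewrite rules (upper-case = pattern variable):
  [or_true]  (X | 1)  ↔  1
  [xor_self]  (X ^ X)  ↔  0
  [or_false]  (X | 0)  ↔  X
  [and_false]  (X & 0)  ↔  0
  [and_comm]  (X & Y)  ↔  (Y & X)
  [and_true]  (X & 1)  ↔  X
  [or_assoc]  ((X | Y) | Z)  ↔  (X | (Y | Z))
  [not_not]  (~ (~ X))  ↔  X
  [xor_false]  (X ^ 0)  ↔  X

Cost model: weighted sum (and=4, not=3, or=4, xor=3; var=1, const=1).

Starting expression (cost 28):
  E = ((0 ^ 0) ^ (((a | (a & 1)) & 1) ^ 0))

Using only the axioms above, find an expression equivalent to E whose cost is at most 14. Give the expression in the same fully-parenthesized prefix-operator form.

((0 ^ 0) ^ (a | a))   [cost 14]

(1) ((a | (a & 1)) & 1)  =[and_true →]=  (a | (a & 1))    ⊢ ((0 ^ 0) ^ ((a | (a & 1)) ^ 0))
(2) (a & 1)  =[and_true →]=  a    ⊢ ((0 ^ 0) ^ ((a | a) ^ 0))
(3) ((a | a) ^ 0)  =[xor_false →]=  (a | a)    ⊢ cost 14, within 14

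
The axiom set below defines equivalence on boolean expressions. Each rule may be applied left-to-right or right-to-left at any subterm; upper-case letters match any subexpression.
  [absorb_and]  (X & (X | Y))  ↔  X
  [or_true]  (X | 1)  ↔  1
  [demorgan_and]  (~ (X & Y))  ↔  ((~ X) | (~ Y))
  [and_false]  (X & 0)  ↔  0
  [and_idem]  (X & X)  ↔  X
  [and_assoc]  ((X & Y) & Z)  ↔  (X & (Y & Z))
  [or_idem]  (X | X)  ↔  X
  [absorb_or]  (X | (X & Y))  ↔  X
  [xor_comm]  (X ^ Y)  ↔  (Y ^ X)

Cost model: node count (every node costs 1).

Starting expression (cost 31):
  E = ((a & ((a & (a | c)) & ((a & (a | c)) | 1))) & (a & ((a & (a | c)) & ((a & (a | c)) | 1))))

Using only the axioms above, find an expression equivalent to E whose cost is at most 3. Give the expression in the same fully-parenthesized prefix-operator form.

(1) ((a & ((a & (a | c)) & ((a & (a | c)) | 1))) & (a & ((a & (a | c)) & ((a & (a | c)) | 1))))  =[and_idem →]=  (a & ((a & (a | c)) & ((a & (a | c)) | 1)))
(2) ((a & (a | c)) & ((a & (a | c)) | 1))  =[absorb_and →]=  (a & (a | c))    ⊢ (a & (a & (a | c)))
(3) (a & (a | c))  =[absorb_and →]=  a    ⊢ cost 3, within 3

(a & a)   [cost 3]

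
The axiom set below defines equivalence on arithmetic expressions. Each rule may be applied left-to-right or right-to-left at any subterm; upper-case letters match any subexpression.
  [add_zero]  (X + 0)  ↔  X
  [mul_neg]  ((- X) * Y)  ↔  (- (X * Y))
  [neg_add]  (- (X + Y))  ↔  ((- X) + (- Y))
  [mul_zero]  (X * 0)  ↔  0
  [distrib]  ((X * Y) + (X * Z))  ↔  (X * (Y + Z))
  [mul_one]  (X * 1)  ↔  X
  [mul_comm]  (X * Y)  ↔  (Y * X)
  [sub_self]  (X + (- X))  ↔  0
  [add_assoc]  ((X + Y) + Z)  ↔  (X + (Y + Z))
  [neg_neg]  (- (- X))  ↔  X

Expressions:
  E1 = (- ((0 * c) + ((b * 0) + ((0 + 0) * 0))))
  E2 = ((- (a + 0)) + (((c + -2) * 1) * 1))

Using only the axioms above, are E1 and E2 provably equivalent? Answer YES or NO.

The axioms are sound identities: if E1 ↔* E2 then E1 and E2 evaluate identically under any assignment.
Under a=0, b=0, c=0: E1 evaluates to 0, E2 to -2. Distinct ⇒ no rewrite sequence connects them.

NO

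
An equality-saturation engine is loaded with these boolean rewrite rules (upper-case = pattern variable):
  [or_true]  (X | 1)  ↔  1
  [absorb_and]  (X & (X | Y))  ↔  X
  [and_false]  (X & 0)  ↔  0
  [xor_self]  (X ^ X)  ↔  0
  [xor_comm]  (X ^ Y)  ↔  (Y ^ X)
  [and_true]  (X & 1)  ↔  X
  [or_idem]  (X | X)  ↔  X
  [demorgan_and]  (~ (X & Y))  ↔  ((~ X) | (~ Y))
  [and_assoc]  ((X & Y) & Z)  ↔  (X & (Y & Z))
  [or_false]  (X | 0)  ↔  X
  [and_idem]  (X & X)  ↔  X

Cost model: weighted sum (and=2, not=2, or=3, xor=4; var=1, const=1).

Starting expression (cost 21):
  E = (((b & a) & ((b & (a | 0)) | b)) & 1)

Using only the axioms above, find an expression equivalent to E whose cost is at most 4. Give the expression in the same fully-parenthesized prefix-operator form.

(b & a)   [cost 4]

(1) (a | 0)  =[or_false →]=  a    ⊢ (((b & a) & ((b & a) | b)) & 1)
(2) ((b & a) & ((b & a) | b))  =[absorb_and →]=  (b & a)    ⊢ ((b & a) & 1)
(3) ((b & a) & 1)  =[and_true →]=  (b & a)    ⊢ cost 4, within 4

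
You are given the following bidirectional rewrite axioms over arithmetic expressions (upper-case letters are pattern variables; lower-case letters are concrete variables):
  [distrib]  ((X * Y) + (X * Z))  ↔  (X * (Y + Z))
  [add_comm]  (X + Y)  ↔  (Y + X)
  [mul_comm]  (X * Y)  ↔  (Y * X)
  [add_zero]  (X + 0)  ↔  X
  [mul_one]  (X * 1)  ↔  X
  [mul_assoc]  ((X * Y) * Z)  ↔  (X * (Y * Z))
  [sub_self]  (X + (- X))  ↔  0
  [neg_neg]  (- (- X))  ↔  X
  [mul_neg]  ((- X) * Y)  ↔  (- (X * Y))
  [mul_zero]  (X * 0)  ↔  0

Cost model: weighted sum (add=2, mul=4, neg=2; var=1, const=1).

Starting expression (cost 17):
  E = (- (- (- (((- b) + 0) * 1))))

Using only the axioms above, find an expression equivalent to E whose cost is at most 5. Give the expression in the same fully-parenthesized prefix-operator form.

(- (- b))   [cost 5]

step 1: mul_one (→) rewrites (((- b) + 0) * 1) into ((- b) + 0), now (- (- (- ((- b) + 0))))
step 2: add_zero (→) rewrites ((- b) + 0) into (- b), now (- (- (- (- b))))
step 3: neg_neg (→) rewrites (- (- b)) into b, reaching cost 5 (bound 5)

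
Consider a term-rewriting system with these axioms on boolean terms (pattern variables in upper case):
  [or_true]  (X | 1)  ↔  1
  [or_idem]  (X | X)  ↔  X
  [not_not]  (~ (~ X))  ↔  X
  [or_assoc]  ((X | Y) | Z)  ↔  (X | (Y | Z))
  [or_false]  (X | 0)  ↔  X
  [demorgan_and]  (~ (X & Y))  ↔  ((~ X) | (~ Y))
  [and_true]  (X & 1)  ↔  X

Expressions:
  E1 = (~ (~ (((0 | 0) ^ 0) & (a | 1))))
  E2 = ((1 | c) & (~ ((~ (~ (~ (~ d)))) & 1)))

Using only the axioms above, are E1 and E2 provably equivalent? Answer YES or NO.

Every axiom is a valid identity, so a rewrite proof would force E1 and E2 to agree under every assignment.
At a=0, c=0, d=0: E1 = 0 but E2 = 1; they differ, so no derivation exists.

NO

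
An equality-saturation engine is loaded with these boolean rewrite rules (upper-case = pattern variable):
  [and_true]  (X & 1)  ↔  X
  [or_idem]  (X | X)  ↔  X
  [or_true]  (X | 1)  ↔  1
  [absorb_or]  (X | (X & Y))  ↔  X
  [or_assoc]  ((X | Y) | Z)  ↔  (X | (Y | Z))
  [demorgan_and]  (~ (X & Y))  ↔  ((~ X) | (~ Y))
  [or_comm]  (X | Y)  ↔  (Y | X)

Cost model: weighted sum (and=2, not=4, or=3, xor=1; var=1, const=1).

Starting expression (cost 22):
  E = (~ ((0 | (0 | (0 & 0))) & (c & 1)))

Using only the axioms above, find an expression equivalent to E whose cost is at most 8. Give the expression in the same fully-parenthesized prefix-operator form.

1. [absorb_or →] (0 | (0 & 0))  →  0;  E = (~ ((0 | 0) & (c & 1)))
2. [and_true →] (c & 1)  →  c;  E = (~ ((0 | 0) & c))
3. [or_idem →] (0 | 0)  →  0;  cost 8 ≤ 8, done

(~ (0 & c))   [cost 8]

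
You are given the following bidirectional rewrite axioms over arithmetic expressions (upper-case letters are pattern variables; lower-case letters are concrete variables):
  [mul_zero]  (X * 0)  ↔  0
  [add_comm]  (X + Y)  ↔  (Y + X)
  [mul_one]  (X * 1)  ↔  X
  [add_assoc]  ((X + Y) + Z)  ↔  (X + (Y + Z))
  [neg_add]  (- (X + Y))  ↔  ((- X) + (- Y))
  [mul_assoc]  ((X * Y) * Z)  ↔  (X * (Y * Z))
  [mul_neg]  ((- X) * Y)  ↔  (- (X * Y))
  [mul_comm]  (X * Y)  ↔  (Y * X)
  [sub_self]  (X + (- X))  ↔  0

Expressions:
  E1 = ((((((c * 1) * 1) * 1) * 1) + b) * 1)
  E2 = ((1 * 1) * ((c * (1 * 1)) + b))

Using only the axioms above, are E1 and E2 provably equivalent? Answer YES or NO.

YES

1. [mul_one →] ((((c * 1) * 1) * 1) * 1)  →  (((c * 1) * 1) * 1);  E1 = (((((c * 1) * 1) * 1) + b) * 1)
2. [mul_one →] (((((c * 1) * 1) * 1) + b) * 1)  →  ((((c * 1) * 1) * 1) + b)
3. [mul_one →] (c * 1)  →  c;  E1 = (((c * 1) * 1) + b)
4. [mul_one →] (c * 1)  →  c;  E1 = ((c * 1) + b)
5. [mul_one →] (c * 1)  →  c;  E1 = (c + b)
6. [mul_one ←] (c + b)  →  ((c + b) * 1)
7. [mul_one ←] c  →  (c * 1);  E1 = (((c * 1) + b) * 1)
8. [mul_one ←] 1  →  (1 * 1);  E1 = (((c * 1) + b) * (1 * 1))
9. [mul_comm →] (((c * 1) + b) * (1 * 1))  →  ((1 * 1) * ((c * 1) + b))
10. [mul_one ←] 1  →  (1 * 1);  this is E2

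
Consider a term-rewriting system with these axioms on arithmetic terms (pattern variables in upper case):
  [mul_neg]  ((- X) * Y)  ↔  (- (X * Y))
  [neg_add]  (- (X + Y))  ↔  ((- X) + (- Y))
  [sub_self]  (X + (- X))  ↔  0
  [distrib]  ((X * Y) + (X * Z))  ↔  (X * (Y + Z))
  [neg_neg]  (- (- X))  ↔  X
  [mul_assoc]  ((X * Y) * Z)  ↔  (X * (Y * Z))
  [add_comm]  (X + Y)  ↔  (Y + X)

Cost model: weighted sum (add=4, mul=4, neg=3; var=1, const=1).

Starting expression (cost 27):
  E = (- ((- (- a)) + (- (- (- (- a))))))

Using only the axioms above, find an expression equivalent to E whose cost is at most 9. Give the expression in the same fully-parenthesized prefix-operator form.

(- (a + a))   [cost 9]

(1) (- (- (- (- a))))  =[neg_neg →]=  (- (- a))    ⊢ (- ((- (- a)) + (- (- a))))
(2) (- (- a))  =[neg_neg →]=  a    ⊢ (- (a + (- (- a))))
(3) (- (- a))  =[neg_neg →]=  a    ⊢ cost 9, within 9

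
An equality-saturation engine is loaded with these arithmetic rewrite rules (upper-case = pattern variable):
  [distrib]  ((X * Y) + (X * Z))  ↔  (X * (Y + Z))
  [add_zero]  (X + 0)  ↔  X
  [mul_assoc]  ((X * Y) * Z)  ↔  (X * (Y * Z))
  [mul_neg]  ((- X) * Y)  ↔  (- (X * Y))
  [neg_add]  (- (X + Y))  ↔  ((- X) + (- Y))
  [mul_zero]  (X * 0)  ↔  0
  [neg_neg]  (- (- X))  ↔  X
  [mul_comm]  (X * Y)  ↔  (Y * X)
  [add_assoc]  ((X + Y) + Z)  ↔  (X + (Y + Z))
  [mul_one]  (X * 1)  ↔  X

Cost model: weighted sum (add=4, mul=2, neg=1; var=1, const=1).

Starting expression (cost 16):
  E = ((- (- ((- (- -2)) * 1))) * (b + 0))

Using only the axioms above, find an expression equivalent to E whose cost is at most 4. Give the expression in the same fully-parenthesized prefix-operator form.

(-2 * b)   [cost 4]

step 1: neg_neg (→) rewrites (- (- ((- (- -2)) * 1))) into ((- (- -2)) * 1), now (((- (- -2)) * 1) * (b + 0))
step 2: neg_neg (→) rewrites (- (- -2)) into -2, now ((-2 * 1) * (b + 0))
step 3: mul_one (→) rewrites (-2 * 1) into -2, now (-2 * (b + 0))
step 4: add_zero (→) rewrites (b + 0) into b, reaching cost 4 (bound 4)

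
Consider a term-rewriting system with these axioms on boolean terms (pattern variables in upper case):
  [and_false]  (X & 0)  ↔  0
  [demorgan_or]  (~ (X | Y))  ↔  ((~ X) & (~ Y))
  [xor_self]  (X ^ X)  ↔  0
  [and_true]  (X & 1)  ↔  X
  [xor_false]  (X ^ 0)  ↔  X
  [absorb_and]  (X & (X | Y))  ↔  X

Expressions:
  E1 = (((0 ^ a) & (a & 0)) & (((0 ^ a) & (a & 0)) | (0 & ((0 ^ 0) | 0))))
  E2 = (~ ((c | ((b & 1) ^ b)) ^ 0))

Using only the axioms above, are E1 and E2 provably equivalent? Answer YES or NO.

All listed rules preserve value, hence provable equivalence implies equal values everywhere; look for a separating assignment.
a=0, b=0, c=0 gives E1 ↦ 0, E2 ↦ 1; values differ ⇒ not provably equivalent.

NO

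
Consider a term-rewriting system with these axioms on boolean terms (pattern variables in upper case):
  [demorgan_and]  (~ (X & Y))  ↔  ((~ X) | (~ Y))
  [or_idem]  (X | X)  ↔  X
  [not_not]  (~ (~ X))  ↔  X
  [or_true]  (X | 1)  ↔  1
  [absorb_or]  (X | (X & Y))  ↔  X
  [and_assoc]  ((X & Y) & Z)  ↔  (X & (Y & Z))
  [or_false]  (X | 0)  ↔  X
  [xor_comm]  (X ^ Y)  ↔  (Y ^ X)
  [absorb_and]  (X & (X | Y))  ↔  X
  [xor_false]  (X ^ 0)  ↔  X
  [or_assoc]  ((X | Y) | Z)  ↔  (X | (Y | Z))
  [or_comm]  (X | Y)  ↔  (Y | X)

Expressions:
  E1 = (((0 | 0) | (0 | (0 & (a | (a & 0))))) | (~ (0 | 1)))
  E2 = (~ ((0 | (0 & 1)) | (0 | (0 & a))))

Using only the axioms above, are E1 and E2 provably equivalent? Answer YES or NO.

All listed rules preserve value, hence provable equivalence implies equal values everywhere; look for a separating assignment.
a=0 gives E1 ↦ 0, E2 ↦ 1; values differ ⇒ not provably equivalent.

NO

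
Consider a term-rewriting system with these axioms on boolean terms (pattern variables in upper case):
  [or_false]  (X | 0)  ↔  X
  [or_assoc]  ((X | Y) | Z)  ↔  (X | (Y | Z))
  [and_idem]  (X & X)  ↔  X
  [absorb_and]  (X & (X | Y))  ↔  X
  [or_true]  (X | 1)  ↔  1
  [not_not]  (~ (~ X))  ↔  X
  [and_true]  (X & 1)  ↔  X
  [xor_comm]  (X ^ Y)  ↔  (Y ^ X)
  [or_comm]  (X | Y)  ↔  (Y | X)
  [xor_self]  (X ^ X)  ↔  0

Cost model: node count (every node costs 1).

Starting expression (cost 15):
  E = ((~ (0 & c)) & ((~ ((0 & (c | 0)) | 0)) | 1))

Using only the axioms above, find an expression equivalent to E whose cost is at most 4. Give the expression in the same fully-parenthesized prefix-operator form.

(1) ((0 & (c | 0)) | 0)  =[or_false →]=  (0 & (c | 0))    ⊢ ((~ (0 & c)) & ((~ (0 & (c | 0))) | 1))
(2) (c | 0)  =[or_false →]=  c    ⊢ ((~ (0 & c)) & ((~ (0 & c)) | 1))
(3) ((~ (0 & c)) & ((~ (0 & c)) | 1))  =[absorb_and →]=  (~ (0 & c))    ⊢ cost 4, within 4

(~ (0 & c))   [cost 4]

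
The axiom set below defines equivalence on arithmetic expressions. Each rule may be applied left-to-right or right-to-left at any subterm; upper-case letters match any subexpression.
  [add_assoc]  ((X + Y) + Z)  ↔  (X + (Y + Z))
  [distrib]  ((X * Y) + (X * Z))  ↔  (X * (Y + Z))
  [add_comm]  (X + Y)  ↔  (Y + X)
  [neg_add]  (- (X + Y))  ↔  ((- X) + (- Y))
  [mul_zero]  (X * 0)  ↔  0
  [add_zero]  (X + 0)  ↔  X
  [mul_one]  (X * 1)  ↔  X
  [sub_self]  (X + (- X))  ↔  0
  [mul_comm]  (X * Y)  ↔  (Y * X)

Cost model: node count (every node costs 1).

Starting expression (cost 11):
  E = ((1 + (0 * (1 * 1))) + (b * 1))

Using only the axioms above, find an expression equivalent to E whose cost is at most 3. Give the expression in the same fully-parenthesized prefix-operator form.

(1 + b)   [cost 3]

step 1: mul_one (→) rewrites (1 * 1) into 1, now ((1 + (0 * 1)) + (b * 1))
step 2: mul_one (→) rewrites (b * 1) into b, now ((1 + (0 * 1)) + b)
step 3: mul_one (→) rewrites (0 * 1) into 0, now ((1 + 0) + b)
step 4: add_zero (→) rewrites (1 + 0) into 1, reaching cost 3 (bound 3)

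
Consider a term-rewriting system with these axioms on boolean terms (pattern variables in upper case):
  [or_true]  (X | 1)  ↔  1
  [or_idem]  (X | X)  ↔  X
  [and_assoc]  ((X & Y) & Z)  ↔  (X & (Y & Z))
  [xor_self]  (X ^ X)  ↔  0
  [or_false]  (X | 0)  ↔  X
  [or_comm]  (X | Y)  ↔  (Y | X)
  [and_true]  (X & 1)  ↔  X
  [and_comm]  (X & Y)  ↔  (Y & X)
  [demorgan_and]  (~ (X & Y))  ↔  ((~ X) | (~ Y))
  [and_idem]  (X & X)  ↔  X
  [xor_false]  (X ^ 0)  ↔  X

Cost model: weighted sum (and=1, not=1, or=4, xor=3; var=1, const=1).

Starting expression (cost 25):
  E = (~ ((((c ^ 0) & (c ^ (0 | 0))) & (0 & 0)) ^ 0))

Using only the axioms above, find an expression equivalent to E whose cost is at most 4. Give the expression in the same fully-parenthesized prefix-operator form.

(1) (0 | 0)  =[or_idem →]=  0    ⊢ (~ ((((c ^ 0) & (c ^ 0)) & (0 & 0)) ^ 0))
(2) (((c ^ 0) & (c ^ 0)) & (0 & 0))  =[and_comm →]=  ((0 & 0) & ((c ^ 0) & (c ^ 0)))    ⊢ (~ (((0 & 0) & ((c ^ 0) & (c ^ 0))) ^ 0))
(3) (0 & 0)  =[and_idem →]=  0    ⊢ (~ ((0 & ((c ^ 0) & (c ^ 0))) ^ 0))
(4) ((0 & ((c ^ 0) & (c ^ 0))) ^ 0)  =[xor_false →]=  (0 & ((c ^ 0) & (c ^ 0)))    ⊢ (~ (0 & ((c ^ 0) & (c ^ 0))))
(5) ((c ^ 0) & (c ^ 0))  =[and_idem →]=  (c ^ 0)    ⊢ (~ (0 & (c ^ 0)))
(6) (c ^ 0)  =[xor_false →]=  c    ⊢ cost 4, within 4

(~ (0 & c))   [cost 4]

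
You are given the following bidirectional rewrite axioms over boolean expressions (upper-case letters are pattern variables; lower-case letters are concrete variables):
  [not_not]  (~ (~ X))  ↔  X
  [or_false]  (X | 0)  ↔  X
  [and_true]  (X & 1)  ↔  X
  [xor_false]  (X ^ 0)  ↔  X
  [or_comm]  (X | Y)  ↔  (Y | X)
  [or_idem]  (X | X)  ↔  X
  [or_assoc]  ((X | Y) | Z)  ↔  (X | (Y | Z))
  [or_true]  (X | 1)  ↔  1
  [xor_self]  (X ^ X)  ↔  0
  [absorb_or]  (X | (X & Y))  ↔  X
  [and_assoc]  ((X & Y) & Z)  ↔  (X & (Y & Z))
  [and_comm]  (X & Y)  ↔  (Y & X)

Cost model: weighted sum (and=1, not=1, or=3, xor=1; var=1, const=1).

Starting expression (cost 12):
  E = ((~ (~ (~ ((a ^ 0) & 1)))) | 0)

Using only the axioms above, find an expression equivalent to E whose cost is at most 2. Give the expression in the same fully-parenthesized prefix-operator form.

(1) (~ (~ ((a ^ 0) & 1)))  =[not_not →]=  ((a ^ 0) & 1)    ⊢ ((~ ((a ^ 0) & 1)) | 0)
(2) ((~ ((a ^ 0) & 1)) | 0)  =[or_false →]=  (~ ((a ^ 0) & 1))
(3) (a ^ 0)  =[xor_false →]=  a    ⊢ (~ (a & 1))
(4) (a & 1)  =[and_true →]=  a    ⊢ cost 2, within 2

(~ a)   [cost 2]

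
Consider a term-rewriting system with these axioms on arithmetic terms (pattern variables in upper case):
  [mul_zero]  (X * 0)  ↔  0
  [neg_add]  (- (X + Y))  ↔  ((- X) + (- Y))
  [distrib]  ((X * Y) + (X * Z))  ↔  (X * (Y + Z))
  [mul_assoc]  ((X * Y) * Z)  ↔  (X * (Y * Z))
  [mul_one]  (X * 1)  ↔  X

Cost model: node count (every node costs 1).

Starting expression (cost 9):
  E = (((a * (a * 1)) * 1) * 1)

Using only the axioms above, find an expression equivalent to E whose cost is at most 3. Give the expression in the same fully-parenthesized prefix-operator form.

step 1: mul_one (→) rewrites (a * 1) into a, now (((a * a) * 1) * 1)
step 2: mul_one (→) rewrites ((a * a) * 1) into (a * a), now ((a * a) * 1)
step 3: mul_one (→) rewrites ((a * a) * 1) into (a * a), reaching cost 3 (bound 3)

(a * a)   [cost 3]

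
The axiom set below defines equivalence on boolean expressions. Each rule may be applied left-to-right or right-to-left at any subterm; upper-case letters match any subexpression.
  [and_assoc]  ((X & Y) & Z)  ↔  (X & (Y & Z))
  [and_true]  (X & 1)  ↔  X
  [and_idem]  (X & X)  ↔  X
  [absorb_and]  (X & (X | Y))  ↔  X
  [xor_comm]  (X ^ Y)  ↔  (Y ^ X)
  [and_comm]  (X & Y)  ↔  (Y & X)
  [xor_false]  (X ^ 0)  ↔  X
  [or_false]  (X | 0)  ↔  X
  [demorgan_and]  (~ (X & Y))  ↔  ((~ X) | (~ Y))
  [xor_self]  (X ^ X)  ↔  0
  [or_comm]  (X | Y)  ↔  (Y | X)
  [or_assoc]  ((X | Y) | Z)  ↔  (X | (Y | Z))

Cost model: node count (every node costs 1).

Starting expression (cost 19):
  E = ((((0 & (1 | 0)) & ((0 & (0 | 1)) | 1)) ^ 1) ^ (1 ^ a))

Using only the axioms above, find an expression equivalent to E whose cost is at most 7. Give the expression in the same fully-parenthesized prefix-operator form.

((0 ^ 1) ^ (1 ^ a))   [cost 7]

1. [or_comm →] (1 | 0)  →  (0 | 1);  E = ((((0 & (0 | 1)) & ((0 & (0 | 1)) | 1)) ^ 1) ^ (1 ^ a))
2. [absorb_and →] ((0 & (0 | 1)) & ((0 & (0 | 1)) | 1))  →  (0 & (0 | 1));  E = (((0 & (0 | 1)) ^ 1) ^ (1 ^ a))
3. [absorb_and →] (0 & (0 | 1))  →  0;  cost 7 ≤ 7, done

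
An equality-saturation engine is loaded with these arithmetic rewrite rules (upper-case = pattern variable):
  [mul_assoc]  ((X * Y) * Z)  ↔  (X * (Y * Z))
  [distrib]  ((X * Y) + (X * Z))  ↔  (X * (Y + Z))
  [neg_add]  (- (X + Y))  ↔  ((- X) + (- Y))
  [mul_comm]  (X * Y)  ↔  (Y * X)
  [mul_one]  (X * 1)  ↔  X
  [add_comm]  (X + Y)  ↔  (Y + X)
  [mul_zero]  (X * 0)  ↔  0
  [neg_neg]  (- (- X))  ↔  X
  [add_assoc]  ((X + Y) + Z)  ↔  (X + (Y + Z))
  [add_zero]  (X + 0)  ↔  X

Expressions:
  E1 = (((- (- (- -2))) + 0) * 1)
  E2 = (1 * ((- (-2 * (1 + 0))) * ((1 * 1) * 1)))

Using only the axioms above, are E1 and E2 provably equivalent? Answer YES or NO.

YES

step 1: mul_one (→) rewrites (((- (- (- -2))) + 0) * 1) into ((- (- (- -2))) + 0)
step 2: add_zero (→) rewrites ((- (- (- -2))) + 0) into (- (- (- -2)))
step 3: neg_neg (→) rewrites (- (- (- -2))) into (- -2)
step 4: mul_one (←) rewrites (- -2) into ((- -2) * 1)
step 5: mul_comm (→) rewrites ((- -2) * 1) into (1 * (- -2))
step 6: mul_one (←) rewrites (- -2) into ((- -2) * 1), now (1 * ((- -2) * 1))
step 7: mul_one (←) rewrites -2 into (-2 * 1), now (1 * ((- (-2 * 1)) * 1))
step 8: mul_one (←) rewrites 1 into (1 * 1), now (1 * ((- (-2 * 1)) * (1 * 1)))
step 9: mul_one (←) rewrites (1 * 1) into ((1 * 1) * 1), now (1 * ((- (-2 * 1)) * ((1 * 1) * 1)))
step 10: add_zero (←) rewrites 1 into (1 + 0), which is E2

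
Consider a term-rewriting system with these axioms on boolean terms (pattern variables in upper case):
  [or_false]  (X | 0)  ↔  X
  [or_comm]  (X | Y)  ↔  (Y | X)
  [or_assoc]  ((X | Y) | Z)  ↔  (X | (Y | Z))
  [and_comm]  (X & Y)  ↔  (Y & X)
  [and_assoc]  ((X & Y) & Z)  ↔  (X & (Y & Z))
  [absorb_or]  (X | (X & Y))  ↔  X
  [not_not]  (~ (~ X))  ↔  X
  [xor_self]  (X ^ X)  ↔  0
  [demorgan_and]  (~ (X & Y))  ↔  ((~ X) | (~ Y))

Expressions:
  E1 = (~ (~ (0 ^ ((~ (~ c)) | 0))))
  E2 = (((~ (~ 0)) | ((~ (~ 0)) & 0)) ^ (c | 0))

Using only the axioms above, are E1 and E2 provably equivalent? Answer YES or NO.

YES

(1) (~ (~ c))  =[not_not →]=  c    ⊢ (~ (~ (0 ^ (c | 0))))
(2) (c | 0)  =[or_false →]=  c    ⊢ (~ (~ (0 ^ c)))
(3) (~ (~ (0 ^ c)))  =[not_not →]=  (0 ^ c)
(4) 0  =[not_not ←]=  (~ (~ 0))    ⊢ ((~ (~ 0)) ^ c)
(5) (~ (~ 0))  =[absorb_or ←]=  ((~ (~ 0)) | ((~ (~ 0)) & 0))    ⊢ (((~ (~ 0)) | ((~ (~ 0)) & 0)) ^ c)
(6) c  =[or_false ←]=  (c | 0)    ⊢ E2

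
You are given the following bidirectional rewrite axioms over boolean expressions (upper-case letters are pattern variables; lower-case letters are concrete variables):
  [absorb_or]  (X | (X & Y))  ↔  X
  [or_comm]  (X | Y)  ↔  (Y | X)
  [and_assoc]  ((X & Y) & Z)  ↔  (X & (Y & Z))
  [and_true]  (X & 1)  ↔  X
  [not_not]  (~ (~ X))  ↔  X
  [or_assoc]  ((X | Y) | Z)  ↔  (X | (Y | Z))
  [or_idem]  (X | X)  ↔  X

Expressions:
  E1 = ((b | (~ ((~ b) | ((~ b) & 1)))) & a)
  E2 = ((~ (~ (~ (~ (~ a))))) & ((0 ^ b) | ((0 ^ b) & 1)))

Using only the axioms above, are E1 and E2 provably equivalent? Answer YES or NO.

NO

Every axiom is a valid identity, so a rewrite proof would force E1 and E2 to agree under every assignment.
At a=0, b=1: E1 = 0 but E2 = 1; they differ, so no derivation exists.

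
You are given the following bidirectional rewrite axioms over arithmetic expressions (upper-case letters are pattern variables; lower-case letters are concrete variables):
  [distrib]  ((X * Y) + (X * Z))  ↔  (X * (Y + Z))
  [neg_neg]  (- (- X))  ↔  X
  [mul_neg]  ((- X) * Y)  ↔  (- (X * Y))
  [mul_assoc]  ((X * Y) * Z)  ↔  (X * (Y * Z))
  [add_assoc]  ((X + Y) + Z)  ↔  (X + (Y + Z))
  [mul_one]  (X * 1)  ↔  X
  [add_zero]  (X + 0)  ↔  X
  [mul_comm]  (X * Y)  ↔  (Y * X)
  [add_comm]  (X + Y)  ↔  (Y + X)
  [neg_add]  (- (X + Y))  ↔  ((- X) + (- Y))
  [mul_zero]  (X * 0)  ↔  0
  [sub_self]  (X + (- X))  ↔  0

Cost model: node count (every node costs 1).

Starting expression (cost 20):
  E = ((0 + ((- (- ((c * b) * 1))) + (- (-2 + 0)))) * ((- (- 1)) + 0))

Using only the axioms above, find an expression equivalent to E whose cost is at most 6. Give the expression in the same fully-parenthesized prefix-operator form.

((c * b) + (- -2))   [cost 6]

(1) (- (- ((c * b) * 1)))  =[neg_neg →]=  ((c * b) * 1)    ⊢ ((0 + (((c * b) * 1) + (- (-2 + 0)))) * ((- (- 1)) + 0))
(2) (-2 + 0)  =[add_zero →]=  -2    ⊢ ((0 + (((c * b) * 1) + (- -2))) * ((- (- 1)) + 0))
(3) ((c * b) * 1)  =[mul_one →]=  (c * b)    ⊢ ((0 + ((c * b) + (- -2))) * ((- (- 1)) + 0))
(4) (0 + ((c * b) + (- -2)))  =[add_comm →]=  (((c * b) + (- -2)) + 0)    ⊢ ((((c * b) + (- -2)) + 0) * ((- (- 1)) + 0))
(5) ((- (- 1)) + 0)  =[add_zero →]=  (- (- 1))    ⊢ ((((c * b) + (- -2)) + 0) * (- (- 1)))
(6) (- (- 1))  =[neg_neg →]=  1    ⊢ ((((c * b) + (- -2)) + 0) * 1)
(7) ((((c * b) + (- -2)) + 0) * 1)  =[mul_one →]=  (((c * b) + (- -2)) + 0)
(8) (((c * b) + (- -2)) + 0)  =[add_zero →]=  ((c * b) + (- -2))    ⊢ cost 6, within 6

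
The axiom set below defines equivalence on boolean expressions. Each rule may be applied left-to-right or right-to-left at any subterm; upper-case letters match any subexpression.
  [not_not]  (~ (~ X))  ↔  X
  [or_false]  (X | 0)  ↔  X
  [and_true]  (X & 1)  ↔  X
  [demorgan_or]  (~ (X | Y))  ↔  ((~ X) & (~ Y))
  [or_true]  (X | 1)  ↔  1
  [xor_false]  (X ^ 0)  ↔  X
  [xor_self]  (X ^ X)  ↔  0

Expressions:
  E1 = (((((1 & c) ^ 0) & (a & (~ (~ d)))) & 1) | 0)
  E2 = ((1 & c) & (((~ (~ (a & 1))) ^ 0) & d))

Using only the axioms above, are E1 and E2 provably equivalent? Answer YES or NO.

YES

(1) ((((1 & c) ^ 0) & (a & (~ (~ d)))) & 1)  =[and_true →]=  (((1 & c) ^ 0) & (a & (~ (~ d))))    ⊢ ((((1 & c) ^ 0) & (a & (~ (~ d)))) | 0)
(2) (~ (~ d))  =[not_not →]=  d    ⊢ ((((1 & c) ^ 0) & (a & d)) | 0)
(3) ((1 & c) ^ 0)  =[xor_false →]=  (1 & c)    ⊢ (((1 & c) & (a & d)) | 0)
(4) (((1 & c) & (a & d)) | 0)  =[or_false →]=  ((1 & c) & (a & d))
(5) a  =[not_not ←]=  (~ (~ a))    ⊢ ((1 & c) & ((~ (~ a)) & d))
(6) a  =[and_true ←]=  (a & 1)    ⊢ ((1 & c) & ((~ (~ (a & 1))) & d))
(7) (~ (~ (a & 1)))  =[xor_false ←]=  ((~ (~ (a & 1))) ^ 0)    ⊢ E2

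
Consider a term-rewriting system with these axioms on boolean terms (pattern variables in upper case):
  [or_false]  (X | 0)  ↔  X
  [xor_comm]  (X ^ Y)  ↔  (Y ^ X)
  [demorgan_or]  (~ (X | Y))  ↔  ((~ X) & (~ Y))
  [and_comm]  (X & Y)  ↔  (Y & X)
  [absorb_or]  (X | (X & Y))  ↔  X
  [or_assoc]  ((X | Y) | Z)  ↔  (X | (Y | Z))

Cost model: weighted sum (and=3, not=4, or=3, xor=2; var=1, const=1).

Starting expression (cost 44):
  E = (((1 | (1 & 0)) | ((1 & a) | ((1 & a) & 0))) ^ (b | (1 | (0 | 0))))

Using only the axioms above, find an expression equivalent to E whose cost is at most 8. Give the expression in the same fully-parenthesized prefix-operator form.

(1 ^ (b | 1))   [cost 8]

step 1: absorb_or (→) rewrites ((1 & a) | ((1 & a) & 0)) into (1 & a), now (((1 | (1 & 0)) | (1 & a)) ^ (b | (1 | (0 | 0))))
step 2: or_false (→) rewrites (0 | 0) into 0, now (((1 | (1 & 0)) | (1 & a)) ^ (b | (1 | 0)))
step 3: or_false (→) rewrites (1 | 0) into 1, now (((1 | (1 & 0)) | (1 & a)) ^ (b | 1))
step 4: absorb_or (→) rewrites (1 | (1 & 0)) into 1, now ((1 | (1 & a)) ^ (b | 1))
step 5: absorb_or (→) rewrites (1 | (1 & a)) into 1, reaching cost 8 (bound 8)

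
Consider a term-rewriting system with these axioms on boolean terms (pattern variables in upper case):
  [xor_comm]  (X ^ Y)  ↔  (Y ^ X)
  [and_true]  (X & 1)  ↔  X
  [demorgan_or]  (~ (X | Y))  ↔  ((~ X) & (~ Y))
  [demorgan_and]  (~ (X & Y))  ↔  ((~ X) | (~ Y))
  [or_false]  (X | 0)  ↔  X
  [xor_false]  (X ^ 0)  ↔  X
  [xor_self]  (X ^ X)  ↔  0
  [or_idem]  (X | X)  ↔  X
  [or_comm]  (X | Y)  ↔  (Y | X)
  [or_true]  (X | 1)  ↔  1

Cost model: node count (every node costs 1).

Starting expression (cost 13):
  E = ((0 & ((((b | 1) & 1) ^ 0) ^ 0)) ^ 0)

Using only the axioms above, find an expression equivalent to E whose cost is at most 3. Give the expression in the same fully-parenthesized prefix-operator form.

(0 & 1)   [cost 3]

(1) (b | 1)  =[or_true →]=  1    ⊢ ((0 & (((1 & 1) ^ 0) ^ 0)) ^ 0)
(2) ((0 & (((1 & 1) ^ 0) ^ 0)) ^ 0)  =[xor_comm →]=  (0 ^ (0 & (((1 & 1) ^ 0) ^ 0)))
(3) ((1 & 1) ^ 0)  =[xor_false →]=  (1 & 1)    ⊢ (0 ^ (0 & ((1 & 1) ^ 0)))
(4) ((1 & 1) ^ 0)  =[xor_false →]=  (1 & 1)    ⊢ (0 ^ (0 & (1 & 1)))
(5) (0 ^ (0 & (1 & 1)))  =[xor_comm →]=  ((0 & (1 & 1)) ^ 0)
(6) ((0 & (1 & 1)) ^ 0)  =[xor_false →]=  (0 & (1 & 1))
(7) (1 & 1)  =[and_true →]=  1    ⊢ cost 3, within 3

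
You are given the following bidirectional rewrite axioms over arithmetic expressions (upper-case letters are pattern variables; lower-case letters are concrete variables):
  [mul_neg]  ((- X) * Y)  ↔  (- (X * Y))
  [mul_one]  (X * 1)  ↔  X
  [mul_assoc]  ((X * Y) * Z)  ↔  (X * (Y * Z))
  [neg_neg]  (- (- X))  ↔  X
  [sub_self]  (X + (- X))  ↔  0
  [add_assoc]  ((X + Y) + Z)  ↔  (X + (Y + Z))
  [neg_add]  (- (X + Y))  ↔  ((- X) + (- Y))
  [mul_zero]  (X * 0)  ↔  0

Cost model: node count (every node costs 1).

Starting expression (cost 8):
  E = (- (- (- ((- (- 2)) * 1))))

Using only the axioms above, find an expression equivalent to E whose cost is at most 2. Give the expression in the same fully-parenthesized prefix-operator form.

step 1: mul_one (→) rewrites ((- (- 2)) * 1) into (- (- 2)), now (- (- (- (- (- 2)))))
step 2: neg_neg (→) rewrites (- (- 2)) into 2, now (- (- (- 2)))
step 3: neg_neg (→) rewrites (- (- (- 2))) into (- 2), reaching cost 2 (bound 2)

(- 2)   [cost 2]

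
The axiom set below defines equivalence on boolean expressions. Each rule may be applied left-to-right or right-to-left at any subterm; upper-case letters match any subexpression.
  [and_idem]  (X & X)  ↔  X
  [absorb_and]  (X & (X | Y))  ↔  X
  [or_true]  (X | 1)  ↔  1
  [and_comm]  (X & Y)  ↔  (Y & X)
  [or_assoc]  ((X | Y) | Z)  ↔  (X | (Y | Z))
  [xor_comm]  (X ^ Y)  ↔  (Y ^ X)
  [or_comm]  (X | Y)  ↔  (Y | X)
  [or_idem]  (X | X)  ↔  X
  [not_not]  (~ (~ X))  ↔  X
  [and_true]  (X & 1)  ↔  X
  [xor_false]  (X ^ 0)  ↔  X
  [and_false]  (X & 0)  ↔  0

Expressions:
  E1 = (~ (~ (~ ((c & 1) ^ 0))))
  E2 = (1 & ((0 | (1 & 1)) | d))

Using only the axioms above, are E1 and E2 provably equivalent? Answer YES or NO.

NO

Every axiom is a valid identity, so a rewrite proof would force E1 and E2 to agree under every assignment.
At c=1, d=0: E1 = 0 but E2 = 1; they differ, so no derivation exists.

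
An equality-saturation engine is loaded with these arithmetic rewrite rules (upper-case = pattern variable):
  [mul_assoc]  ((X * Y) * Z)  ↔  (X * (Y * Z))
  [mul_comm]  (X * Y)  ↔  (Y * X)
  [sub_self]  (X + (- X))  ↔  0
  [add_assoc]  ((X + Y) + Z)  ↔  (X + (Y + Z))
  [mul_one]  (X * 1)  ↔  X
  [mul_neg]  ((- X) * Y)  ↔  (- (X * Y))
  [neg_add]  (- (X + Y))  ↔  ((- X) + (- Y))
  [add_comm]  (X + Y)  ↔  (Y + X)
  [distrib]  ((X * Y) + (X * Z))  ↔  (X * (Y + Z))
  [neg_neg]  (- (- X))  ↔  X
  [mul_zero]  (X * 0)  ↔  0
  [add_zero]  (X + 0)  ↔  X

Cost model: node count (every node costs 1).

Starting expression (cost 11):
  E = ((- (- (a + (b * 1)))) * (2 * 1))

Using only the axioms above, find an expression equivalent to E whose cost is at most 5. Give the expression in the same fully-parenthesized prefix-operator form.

(1) (b * 1)  =[mul_one →]=  b    ⊢ ((- (- (a + b))) * (2 * 1))
(2) (- (- (a + b)))  =[neg_neg →]=  (a + b)    ⊢ ((a + b) * (2 * 1))
(3) (2 * 1)  =[mul_one →]=  2    ⊢ cost 5, within 5

((a + b) * 2)   [cost 5]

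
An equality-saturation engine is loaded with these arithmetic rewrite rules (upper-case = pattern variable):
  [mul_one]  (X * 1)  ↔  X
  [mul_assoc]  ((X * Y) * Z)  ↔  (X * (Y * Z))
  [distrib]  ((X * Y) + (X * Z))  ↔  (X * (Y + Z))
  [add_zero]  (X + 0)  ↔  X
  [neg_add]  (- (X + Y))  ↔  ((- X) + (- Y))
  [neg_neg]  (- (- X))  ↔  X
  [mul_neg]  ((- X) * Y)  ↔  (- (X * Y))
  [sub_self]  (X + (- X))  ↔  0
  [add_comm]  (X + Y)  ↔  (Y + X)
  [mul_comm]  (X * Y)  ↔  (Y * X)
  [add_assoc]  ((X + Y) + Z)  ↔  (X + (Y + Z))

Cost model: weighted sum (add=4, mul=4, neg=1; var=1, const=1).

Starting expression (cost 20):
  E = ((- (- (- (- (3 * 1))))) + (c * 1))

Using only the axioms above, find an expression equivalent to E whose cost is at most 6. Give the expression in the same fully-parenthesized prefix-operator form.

(3 + c)   [cost 6]

(1) (- (- (- (- (3 * 1)))))  =[neg_neg →]=  (- (- (3 * 1)))    ⊢ ((- (- (3 * 1))) + (c * 1))
(2) (3 * 1)  =[mul_one →]=  3    ⊢ ((- (- 3)) + (c * 1))
(3) (c * 1)  =[mul_one →]=  c    ⊢ ((- (- 3)) + c)
(4) (- (- 3))  =[neg_neg →]=  3    ⊢ cost 6, within 6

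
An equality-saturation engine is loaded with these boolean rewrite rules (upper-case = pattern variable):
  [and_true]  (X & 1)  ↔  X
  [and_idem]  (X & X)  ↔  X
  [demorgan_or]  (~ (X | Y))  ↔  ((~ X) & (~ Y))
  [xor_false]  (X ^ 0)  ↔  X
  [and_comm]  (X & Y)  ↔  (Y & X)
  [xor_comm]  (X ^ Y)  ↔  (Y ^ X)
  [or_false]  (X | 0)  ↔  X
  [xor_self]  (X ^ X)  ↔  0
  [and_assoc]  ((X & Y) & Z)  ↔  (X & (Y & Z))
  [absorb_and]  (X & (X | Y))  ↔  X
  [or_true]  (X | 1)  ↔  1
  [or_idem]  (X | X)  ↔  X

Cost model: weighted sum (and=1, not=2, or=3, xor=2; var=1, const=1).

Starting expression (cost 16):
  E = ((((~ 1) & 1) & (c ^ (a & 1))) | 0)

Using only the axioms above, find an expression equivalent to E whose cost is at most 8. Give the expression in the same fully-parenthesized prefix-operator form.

(1) (a & 1)  =[and_true →]=  a    ⊢ ((((~ 1) & 1) & (c ^ a)) | 0)
(2) ((~ 1) & 1)  =[and_true →]=  (~ 1)    ⊢ (((~ 1) & (c ^ a)) | 0)
(3) (((~ 1) & (c ^ a)) | 0)  =[or_false →]=  ((~ 1) & (c ^ a))    ⊢ cost 8, within 8

((~ 1) & (c ^ a))   [cost 8]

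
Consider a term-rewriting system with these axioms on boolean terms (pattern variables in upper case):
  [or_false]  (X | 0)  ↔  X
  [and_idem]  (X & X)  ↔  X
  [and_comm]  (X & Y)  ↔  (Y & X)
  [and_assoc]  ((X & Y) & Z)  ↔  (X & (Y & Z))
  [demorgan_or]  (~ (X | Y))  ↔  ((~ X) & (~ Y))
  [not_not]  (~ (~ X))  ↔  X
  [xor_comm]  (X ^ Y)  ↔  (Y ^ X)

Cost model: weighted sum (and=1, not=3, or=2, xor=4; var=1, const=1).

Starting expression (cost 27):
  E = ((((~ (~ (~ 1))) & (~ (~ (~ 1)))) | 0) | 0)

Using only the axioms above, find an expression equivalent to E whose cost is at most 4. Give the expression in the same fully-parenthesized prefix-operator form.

(~ 1)   [cost 4]

step 1: or_false (→) rewrites ((((~ (~ (~ 1))) & (~ (~ (~ 1)))) | 0) | 0) into (((~ (~ (~ 1))) & (~ (~ (~ 1)))) | 0)
step 2: or_false (→) rewrites (((~ (~ (~ 1))) & (~ (~ (~ 1)))) | 0) into ((~ (~ (~ 1))) & (~ (~ (~ 1))))
step 3: and_idem (→) rewrites ((~ (~ (~ 1))) & (~ (~ (~ 1)))) into (~ (~ (~ 1)))
step 4: not_not (→) rewrites (~ (~ (~ 1))) into (~ 1), reaching cost 4 (bound 4)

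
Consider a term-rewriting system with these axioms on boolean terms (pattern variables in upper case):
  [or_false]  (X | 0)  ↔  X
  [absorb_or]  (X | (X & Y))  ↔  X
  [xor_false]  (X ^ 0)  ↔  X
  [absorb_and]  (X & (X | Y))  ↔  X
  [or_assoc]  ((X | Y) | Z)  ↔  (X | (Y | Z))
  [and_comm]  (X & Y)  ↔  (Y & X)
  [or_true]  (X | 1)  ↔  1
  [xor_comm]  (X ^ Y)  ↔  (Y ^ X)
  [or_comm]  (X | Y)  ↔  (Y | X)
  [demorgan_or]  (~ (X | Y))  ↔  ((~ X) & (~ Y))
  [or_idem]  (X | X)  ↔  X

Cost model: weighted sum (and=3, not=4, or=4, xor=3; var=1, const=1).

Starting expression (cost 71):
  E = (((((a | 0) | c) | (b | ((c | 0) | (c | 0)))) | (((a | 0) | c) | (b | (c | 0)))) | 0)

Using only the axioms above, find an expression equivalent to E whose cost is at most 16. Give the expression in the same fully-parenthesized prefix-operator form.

(1) ((c | 0) | (c | 0))  =[or_idem →]=  (c | 0)    ⊢ (((((a | 0) | c) | (b | (c | 0))) | (((a | 0) | c) | (b | (c | 0)))) | 0)
(2) ((((a | 0) | c) | (b | (c | 0))) | (((a | 0) | c) | (b | (c | 0))))  =[or_idem →]=  (((a | 0) | c) | (b | (c | 0)))    ⊢ ((((a | 0) | c) | (b | (c | 0))) | 0)
(3) (c | 0)  =[or_false →]=  c    ⊢ ((((a | 0) | c) | (b | c)) | 0)
(4) ((((a | 0) | c) | (b | c)) | 0)  =[or_false →]=  (((a | 0) | c) | (b | c))
(5) (a | 0)  =[or_false →]=  a    ⊢ cost 16, within 16

((a | c) | (b | c))   [cost 16]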